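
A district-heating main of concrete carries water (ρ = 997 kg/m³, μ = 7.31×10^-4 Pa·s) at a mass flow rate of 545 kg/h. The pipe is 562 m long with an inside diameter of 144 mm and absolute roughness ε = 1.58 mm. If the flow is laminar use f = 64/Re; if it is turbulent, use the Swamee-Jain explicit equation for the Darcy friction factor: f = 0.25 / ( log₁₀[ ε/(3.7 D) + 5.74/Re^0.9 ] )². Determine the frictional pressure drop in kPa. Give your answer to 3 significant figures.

ΔP ≈ 0.00591 kPa

ṁ = 545 kg/h = 545/3600 = 0.1514 kg/s.
A = πD²/4 = π(0.144)²/4 = 0.01629 m²; mean velocity V = ṁ/(ρA) = 0.1514/(997 · 0.01629) = 0.009324 m/s.
Reynolds number Re = ρVD/μ = 997 · 0.009324 · 0.144 / 0.000731 = 1831.
Re < 2300 → laminar flow, so f = 64/Re = 64/1831 = 0.03495 (the turbulent correlation is not needed).
Darcy-Weisbach: ΔP = f(L/D)(ρV²/2) = 0.03495·(562/0.144)·(997·0.009324²/2) = 0.03495·3903·0.04333 = 5.911 Pa.
ΔP = 5.911 Pa = 0.00591 kPa.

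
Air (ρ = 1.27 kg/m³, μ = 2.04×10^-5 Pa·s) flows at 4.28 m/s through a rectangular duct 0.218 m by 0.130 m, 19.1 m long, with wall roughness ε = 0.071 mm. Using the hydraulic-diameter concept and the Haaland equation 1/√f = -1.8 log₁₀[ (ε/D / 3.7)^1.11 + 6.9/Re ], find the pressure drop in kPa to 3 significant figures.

ΔP ≈ 0.0309 kPa

Hydraulic diameter D_h = 4A/P = 4·(0.218·0.13)/(2·(0.218+0.13)) = 0.1134/0.696 = 0.1629 m.
Re = ρVD_h/μ = 1.27·4.28·0.1629/2.04e-05 = 4.34e+04.
ε/D_h = 7.1e-05/0.1629 = 0.000436; Haaland gives 1/√f = -1.8 log₁₀[4.36e-05+0.000159] = 6.648, so f = 0.02262.
ΔP = f(L/D_h)(ρV²/2) = 0.02262·19.1/0.1629·11.63 = 30.86 Pa.
ΔP = 0.0309 kPa.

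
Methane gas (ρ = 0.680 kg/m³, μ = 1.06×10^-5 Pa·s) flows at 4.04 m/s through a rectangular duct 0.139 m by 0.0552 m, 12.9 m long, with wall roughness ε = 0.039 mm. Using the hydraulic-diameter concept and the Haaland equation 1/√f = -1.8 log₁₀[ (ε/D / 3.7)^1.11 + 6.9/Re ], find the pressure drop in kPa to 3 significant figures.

ΔP ≈ 0.0240 kPa

Hydraulic diameter D_h = 4A/P = 4·(0.139·0.0552)/(2·(0.139+0.0552)) = 0.03069/0.3884 = 0.07902 m.
Re = ρVD_h/μ = 0.68·4.04·0.07902/1.06e-05 = 2.048e+04.
ε/D_h = 3.9e-05/0.07902 = 0.000494; Haaland gives 1/√f = -1.8 log₁₀[5e-05+0.000337] = 6.142, so f = 0.02651.
ΔP = f(L/D_h)(ρV²/2) = 0.02651·12.9/0.07902·5.549 = 24.01 Pa.
ΔP = 0.0240 kPa.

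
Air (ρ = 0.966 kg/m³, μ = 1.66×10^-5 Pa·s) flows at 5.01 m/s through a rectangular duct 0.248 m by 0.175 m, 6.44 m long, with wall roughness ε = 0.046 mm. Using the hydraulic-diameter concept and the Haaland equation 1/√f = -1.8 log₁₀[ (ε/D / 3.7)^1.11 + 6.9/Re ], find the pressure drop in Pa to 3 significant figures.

ΔP ≈ 7.86 Pa

Hydraulic diameter D_h = 4A/P = 4·(0.248·0.175)/(2·(0.248+0.175)) = 0.1736/0.846 = 0.2052 m.
Re = ρVD_h/μ = 0.966·5.01·0.2052/1.66e-05 = 5.983e+04.
ε/D_h = 4.6e-05/0.2052 = 0.000224; Haaland gives 1/√f = -1.8 log₁₀[2.08e-05+0.000115] = 6.959, so f = 0.02065.
ΔP = f(L/D_h)(ρV²/2) = 0.02065·6.44/0.2052·12.12 = 7.857 Pa.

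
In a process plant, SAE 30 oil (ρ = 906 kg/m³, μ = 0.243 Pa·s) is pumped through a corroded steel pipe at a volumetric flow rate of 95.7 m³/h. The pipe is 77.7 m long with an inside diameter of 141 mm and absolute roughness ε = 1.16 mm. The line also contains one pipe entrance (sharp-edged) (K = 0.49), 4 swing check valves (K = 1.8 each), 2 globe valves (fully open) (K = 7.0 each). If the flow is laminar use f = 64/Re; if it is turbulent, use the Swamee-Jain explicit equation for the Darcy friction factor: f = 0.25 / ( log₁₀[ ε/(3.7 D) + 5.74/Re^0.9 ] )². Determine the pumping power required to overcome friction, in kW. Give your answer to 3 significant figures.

P ≈ 2.13 kW

Q = 95.7 m³/h = 95.7/3600 = 0.02658 m³/s.
Cross-sectional area A = πD²/4 = π(0.141)²/4 = 0.01561 m²; mean velocity V = Q/A = 0.02658/0.01561 = 1.702 m/s.
Reynolds number Re = ρVD/μ = 906 · 1.702 · 0.141 / 0.243 = 895.
Re < 2300 → laminar flow, so f = 64/Re = 64/895 = 0.07151 (the turbulent correlation is not needed).
Total minor-loss coefficient ΣK = 1·0.49 + 4·1.8 + 2·7 = 21.7.
ΔP = [f·L/D + ΣK]·(ρV²/2) = [0.07151·77.7/0.141 + 21.7]·(906·1.702²/2) = [39.41 + 21.7]·1313 = 8.022e+04 Pa.
Pumping power P = QΔP = 0.02658·8.022e+04 = 2132 W = 2.13 kW.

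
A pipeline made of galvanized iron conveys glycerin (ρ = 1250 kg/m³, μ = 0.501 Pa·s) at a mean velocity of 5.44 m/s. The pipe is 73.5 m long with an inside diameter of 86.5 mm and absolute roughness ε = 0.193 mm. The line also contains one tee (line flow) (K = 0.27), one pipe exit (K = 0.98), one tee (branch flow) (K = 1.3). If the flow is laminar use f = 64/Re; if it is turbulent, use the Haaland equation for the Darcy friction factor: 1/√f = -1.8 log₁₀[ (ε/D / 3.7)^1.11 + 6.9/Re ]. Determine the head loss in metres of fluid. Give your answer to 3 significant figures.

h_f ≈ 73.7 m

Reynolds number Re = ρVD/μ = 1250 · 5.44 · 0.0865 / 0.501 = 1174.
Re < 2300 → laminar flow, so f = 64/Re = 64/1174 = 0.05451 (the turbulent correlation is not needed).
Total minor-loss coefficient ΣK = 1·0.27 + 1·0.98 + 1·1.3 = 2.55.
ΔP = [f·L/D + ΣK]·(ρV²/2) = [0.05451·73.5/0.0865 + 2.55]·(1250·5.44²/2) = [46.32 + 2.55]·1.85e+04 = 9.039e+05 Pa.
Head loss h_f = ΔP/(ρg) = 9.039e+05/(1250·9.81) = 73.7 m.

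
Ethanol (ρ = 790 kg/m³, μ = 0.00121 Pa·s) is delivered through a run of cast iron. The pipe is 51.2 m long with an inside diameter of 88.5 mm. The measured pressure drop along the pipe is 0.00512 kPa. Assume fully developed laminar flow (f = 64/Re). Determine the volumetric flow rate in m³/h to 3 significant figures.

For laminar flow, f = 64/Re with Re = ρVD/μ, so Darcy-Weisbach reduces to ΔP = 32μLV/D². Solving for V: V = ΔP·D²/(32μL) = 5.12·(0.0885)²/(32·0.00121·51.2) = 0.02023 m/s.
Check: Re = ρVD/μ = 790·0.02023·0.0885/0.00121 = 1169 < 2300, so the laminar assumption holds.
Q = V·A = 0.02023·(π/4·0.0885²) = 0.0001244 m³/s = 0.448 m³/h.

Q ≈ 0.448 m³/h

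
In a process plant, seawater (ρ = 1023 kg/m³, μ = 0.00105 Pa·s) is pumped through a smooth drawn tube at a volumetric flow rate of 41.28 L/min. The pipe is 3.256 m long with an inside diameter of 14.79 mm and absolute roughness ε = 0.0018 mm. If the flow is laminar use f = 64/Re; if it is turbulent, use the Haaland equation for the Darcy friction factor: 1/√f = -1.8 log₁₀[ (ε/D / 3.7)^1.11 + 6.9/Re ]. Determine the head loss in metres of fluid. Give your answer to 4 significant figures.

h_f ≈ 3.679 m

Q = 41.28 L/min = 41.28/60000 = 0.000688 m³/s.
Cross-sectional area A = πD²/4 = π(0.01479)²/4 = 0.0001718 m²; mean velocity V = Q/A = 0.000688/0.0001718 = 4.005 m/s.
Reynolds number Re = ρVD/μ = 1023 · 4.005 · 0.01479 / 0.00105 = 5.771e+04.
Re > 4000 → turbulent. Relative roughness ε/D = 1.8e-06/0.01479 = 0.000122. Haaland: 1/√f = -1.8 log₁₀[(0.000122/3.7)^1.11 + 6.9/5.771e+04] = -1.8 log₁₀[1.06e-05 + 0.00012] = 6.994, so f = 0.02044.
Darcy-Weisbach: ΔP = f(L/D)(ρV²/2) = 0.02044·(3.256/0.01479)·(1023·4.005²/2) = 0.02044·220.1·8203 = 3.692e+04 Pa.
Head loss h_f = ΔP/(ρg) = 3.692e+04/(1023·9.81) = 3.679 m.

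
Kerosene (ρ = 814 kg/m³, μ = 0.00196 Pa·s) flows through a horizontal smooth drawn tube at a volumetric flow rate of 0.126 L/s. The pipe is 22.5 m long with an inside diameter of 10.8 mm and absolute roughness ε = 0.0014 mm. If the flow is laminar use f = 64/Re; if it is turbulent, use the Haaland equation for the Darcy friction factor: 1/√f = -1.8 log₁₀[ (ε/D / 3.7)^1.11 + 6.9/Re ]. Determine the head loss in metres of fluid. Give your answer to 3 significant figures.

h_f ≈ 7.14 m

Q = 0.126 L/s = 0.126/1000 = 0.000126 m³/s.
Cross-sectional area A = πD²/4 = π(0.0108)²/4 = 9.161e-05 m²; mean velocity V = Q/A = 0.000126/9.161e-05 = 1.375 m/s.
Reynolds number Re = ρVD/μ = 814 · 1.375 · 0.0108 / 0.00196 = 6169.
Re > 4000 → turbulent. Relative roughness ε/D = 1.4e-06/0.0108 = 0.00013. Haaland: 1/√f = -1.8 log₁₀[(0.00013/3.7)^1.11 + 6.9/6169] = -1.8 log₁₀[1.13e-05 + 0.00112] = 5.305, so f = 0.03554.
Darcy-Weisbach: ΔP = f(L/D)(ρV²/2) = 0.03554·(22.5/0.0108)·(814·1.375²/2) = 0.03554·2083·769.9 = 5.701e+04 Pa.
Head loss h_f = ΔP/(ρg) = 5.701e+04/(814·9.81) = 7.14 m.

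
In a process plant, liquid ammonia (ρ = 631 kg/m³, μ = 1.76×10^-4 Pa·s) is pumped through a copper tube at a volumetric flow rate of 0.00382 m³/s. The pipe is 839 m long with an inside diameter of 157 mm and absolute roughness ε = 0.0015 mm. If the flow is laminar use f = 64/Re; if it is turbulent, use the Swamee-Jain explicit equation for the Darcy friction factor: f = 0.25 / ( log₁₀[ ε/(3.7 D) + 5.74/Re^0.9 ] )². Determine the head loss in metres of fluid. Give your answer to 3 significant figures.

Cross-sectional area A = πD²/4 = π(0.157)²/4 = 0.01936 m²; mean velocity V = Q/A = 0.00382/0.01936 = 0.1973 m/s.
Reynolds number Re = ρVD/μ = 631 · 0.1973 · 0.157 / 0.000176 = 1.111e+05.
Re > 4000 → turbulent. Relative roughness ε/D = 1.5e-06/0.157 = 9.55e-06. Swamee-Jain: f = 0.25/(log₁₀[9.55e-06/3.7 + 5.74/1.111e+05^0.9])² = 0.25/(log₁₀[2.58e-06 + 0.000165])² = 0.25/(-3.775)² = 0.01754.
Darcy-Weisbach: ΔP = f(L/D)(ρV²/2) = 0.01754·(839/0.157)·(631·0.1973²/2) = 0.01754·5344·12.28 = 1151 Pa.
Head loss h_f = ΔP/(ρg) = 1151/(631·9.81) = 0.186 m.

h_f ≈ 0.186 m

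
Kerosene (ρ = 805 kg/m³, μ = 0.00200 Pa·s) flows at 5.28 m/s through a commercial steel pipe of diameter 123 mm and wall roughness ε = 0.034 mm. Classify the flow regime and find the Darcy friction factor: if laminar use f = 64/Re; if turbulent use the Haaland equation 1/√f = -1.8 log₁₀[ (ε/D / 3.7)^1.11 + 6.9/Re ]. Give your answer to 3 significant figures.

Re = ρVD/μ = 805·5.28·0.123/0.002 = 2.614e+05.
Re > 4000 → turbulent. ε/D = 3.4e-05/0.123 = 0.000276; Haaland: 1/√f = -1.8 log₁₀[2.63e-05 + 2.64e-05] = 7.701, so f = 0.01686.

f ≈ 0.0169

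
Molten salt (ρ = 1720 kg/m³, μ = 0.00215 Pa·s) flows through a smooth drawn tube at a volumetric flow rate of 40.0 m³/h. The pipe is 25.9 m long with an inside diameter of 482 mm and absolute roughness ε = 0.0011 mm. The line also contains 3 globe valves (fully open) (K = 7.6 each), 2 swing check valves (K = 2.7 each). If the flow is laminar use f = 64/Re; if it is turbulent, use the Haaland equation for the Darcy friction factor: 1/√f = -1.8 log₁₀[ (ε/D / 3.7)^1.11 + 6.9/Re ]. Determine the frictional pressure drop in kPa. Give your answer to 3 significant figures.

ΔP ≈ 0.0942 kPa

Q = 40.0 m³/h = 40.0/3600 = 0.01111 m³/s.
Cross-sectional area A = πD²/4 = π(0.482)²/4 = 0.1825 m²; mean velocity V = Q/A = 0.01111/0.1825 = 0.06089 m/s.
Reynolds number Re = ρVD/μ = 1720 · 0.06089 · 0.482 / 0.00215 = 2.348e+04.
Re > 4000 → turbulent. Relative roughness ε/D = 1.1e-06/0.482 = 2.28e-06. Haaland: 1/√f = -1.8 log₁₀[(2.28e-06/3.7)^1.11 + 6.9/2.348e+04] = -1.8 log₁₀[1.28e-07 + 0.000294] = 6.357, so f = 0.02475.
Total minor-loss coefficient ΣK = 3·7.6 + 2·2.7 = 28.2.
ΔP = [f·L/D + ΣK]·(ρV²/2) = [0.02475·25.9/0.482 + 28.2]·(1720·0.06089²/2) = [1.33 + 28.2]·3.189 = 94.17 Pa.
ΔP = 94.17 Pa = 0.0942 kPa.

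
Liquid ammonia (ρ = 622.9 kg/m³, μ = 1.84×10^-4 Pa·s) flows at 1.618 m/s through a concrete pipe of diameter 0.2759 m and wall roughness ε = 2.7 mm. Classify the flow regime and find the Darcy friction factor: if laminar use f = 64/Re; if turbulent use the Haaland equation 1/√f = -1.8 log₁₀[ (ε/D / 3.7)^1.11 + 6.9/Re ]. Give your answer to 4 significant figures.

Re = ρVD/μ = 622.9·1.618·0.2759/0.000184 = 1.511e+06.
Re > 4000 → turbulent. ε/D = 0.0027/0.2759 = 0.00979; Haaland: 1/√f = -1.8 log₁₀[0.00138 + 4.57e-06] = 5.147, so f = 0.03774.

f ≈ 0.03774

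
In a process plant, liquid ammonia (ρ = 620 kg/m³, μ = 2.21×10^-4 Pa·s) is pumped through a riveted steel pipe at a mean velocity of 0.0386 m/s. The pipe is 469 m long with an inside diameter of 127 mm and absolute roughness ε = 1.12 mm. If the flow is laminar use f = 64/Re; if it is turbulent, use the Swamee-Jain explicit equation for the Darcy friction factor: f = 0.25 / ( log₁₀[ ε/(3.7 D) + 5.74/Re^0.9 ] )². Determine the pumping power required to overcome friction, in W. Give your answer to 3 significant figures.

Reynolds number Re = ρVD/μ = 620 · 0.0386 · 0.127 / 0.000221 = 1.375e+04.
Re > 4000 → turbulent. Relative roughness ε/D = 0.00112/0.127 = 0.00882. Swamee-Jain: f = 0.25/(log₁₀[0.00882/3.7 + 5.74/1.375e+04^0.9])² = 0.25/(log₁₀[0.00238 + 0.00108])² = 0.25/(-2.46)² = 0.0413.
Darcy-Weisbach: ΔP = f(L/D)(ρV²/2) = 0.0413·(469/0.127)·(620·0.0386²/2) = 0.0413·3693·0.4619 = 70.45 Pa.
Q = V·A = 0.0386·0.01267 = 0.000489 m³/s.
Pumping power P = QΔP = 0.000489·70.45 = 0.03445 W = 0.0345 W.

P ≈ 0.0345 W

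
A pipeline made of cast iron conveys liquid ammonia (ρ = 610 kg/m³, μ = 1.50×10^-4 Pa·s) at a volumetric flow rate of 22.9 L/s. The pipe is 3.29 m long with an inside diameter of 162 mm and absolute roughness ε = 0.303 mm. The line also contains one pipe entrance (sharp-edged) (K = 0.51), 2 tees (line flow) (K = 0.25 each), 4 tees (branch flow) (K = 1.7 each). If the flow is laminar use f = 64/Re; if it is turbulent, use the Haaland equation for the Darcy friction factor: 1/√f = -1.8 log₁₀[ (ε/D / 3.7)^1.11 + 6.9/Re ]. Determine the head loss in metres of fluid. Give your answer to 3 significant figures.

Q = 22.9 L/s = 22.9/1000 = 0.0229 m³/s.
Cross-sectional area A = πD²/4 = π(0.162)²/4 = 0.02061 m²; mean velocity V = Q/A = 0.0229/0.02061 = 1.111 m/s.
Reynolds number Re = ρVD/μ = 610 · 1.111 · 0.162 / 0.00015 = 7.319e+05.
Re > 4000 → turbulent. Relative roughness ε/D = 0.000303/0.162 = 0.00187. Haaland: 1/√f = -1.8 log₁₀[(0.00187/3.7)^1.11 + 6.9/7.319e+05] = -1.8 log₁₀[0.000219 + 9.43e-06] = 6.553, so f = 0.02329.
Total minor-loss coefficient ΣK = 1·0.51 + 2·0.25 + 4·1.7 = 7.81.
ΔP = [f·L/D + ΣK]·(ρV²/2) = [0.02329·3.29/0.162 + 7.81]·(610·1.111²/2) = [0.4729 + 7.81]·376.5 = 3118 Pa.
Head loss h_f = ΔP/(ρg) = 3118/(610·9.81) = 0.521 m.

h_f ≈ 0.521 m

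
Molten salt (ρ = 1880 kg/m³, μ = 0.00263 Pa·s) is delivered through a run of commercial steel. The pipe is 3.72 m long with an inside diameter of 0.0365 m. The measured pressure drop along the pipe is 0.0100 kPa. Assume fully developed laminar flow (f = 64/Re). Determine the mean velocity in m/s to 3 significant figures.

For laminar flow, f = 64/Re with Re = ρVD/μ, so Darcy-Weisbach reduces to ΔP = 32μLV/D². Solving for V: V = ΔP·D²/(32μL) = 10·(0.0365)²/(32·0.00263·3.72) = 0.04255 m/s.
Check: Re = ρVD/μ = 1880·0.04255·0.0365/0.00263 = 1110 < 2300, so the laminar assumption holds.

V ≈ 0.0426 m/s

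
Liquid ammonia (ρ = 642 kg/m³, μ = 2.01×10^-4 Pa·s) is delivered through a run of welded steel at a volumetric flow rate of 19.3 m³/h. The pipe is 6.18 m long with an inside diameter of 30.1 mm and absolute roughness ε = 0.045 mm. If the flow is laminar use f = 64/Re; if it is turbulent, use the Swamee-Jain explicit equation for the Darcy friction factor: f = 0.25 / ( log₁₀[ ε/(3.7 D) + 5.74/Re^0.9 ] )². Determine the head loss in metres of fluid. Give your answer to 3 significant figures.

h_f ≈ 13.1 m

Q = 19.3 m³/h = 19.3/3600 = 0.005361 m³/s.
Cross-sectional area A = πD²/4 = π(0.0301)²/4 = 0.0007116 m²; mean velocity V = Q/A = 0.005361/0.0007116 = 7.534 m/s.
Reynolds number Re = ρVD/μ = 642 · 7.534 · 0.0301 / 0.000201 = 7.243e+05.
Re > 4000 → turbulent. Relative roughness ε/D = 4.5e-05/0.0301 = 0.0015. Swamee-Jain: f = 0.25/(log₁₀[0.0015/3.7 + 5.74/7.243e+05^0.9])² = 0.25/(log₁₀[0.000404 + 3.05e-05])² = 0.25/(-3.362)² = 0.02212.
Darcy-Weisbach: ΔP = f(L/D)(ρV²/2) = 0.02212·(6.18/0.0301)·(642·7.534²/2) = 0.02212·205.3·1.822e+04 = 8.275e+04 Pa.
Head loss h_f = ΔP/(ρg) = 8.275e+04/(642·9.81) = 13.1 m.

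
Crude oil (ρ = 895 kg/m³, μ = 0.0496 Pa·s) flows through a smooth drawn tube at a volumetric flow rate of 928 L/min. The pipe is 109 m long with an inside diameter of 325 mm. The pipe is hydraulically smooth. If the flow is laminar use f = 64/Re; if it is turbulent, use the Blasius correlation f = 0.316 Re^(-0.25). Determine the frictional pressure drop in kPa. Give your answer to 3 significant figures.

Q = 928 L/min = 928/60000 = 0.01547 m³/s.
Cross-sectional area A = πD²/4 = π(0.325)²/4 = 0.08296 m²; mean velocity V = Q/A = 0.01547/0.08296 = 0.1864 m/s.
Reynolds number Re = ρVD/μ = 895 · 0.1864 · 0.325 / 0.0496 = 1093.
Re < 2300 → laminar flow, so f = 64/Re = 64/1093 = 0.05853 (the turbulent correlation is not needed).
Darcy-Weisbach: ΔP = f(L/D)(ρV²/2) = 0.05853·(109/0.325)·(895·0.1864²/2) = 0.05853·335.4·15.56 = 305.4 Pa.
ΔP = 305.4 Pa = 0.305 kPa.

ΔP ≈ 0.305 kPa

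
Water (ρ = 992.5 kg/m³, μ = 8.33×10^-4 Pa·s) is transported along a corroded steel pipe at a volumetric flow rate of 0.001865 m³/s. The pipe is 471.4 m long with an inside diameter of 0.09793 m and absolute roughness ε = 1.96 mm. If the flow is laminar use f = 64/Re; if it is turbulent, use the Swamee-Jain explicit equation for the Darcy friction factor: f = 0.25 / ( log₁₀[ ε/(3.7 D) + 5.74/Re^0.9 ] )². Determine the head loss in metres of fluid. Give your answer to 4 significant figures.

Cross-sectional area A = πD²/4 = π(0.09793)²/4 = 0.007532 m²; mean velocity V = Q/A = 0.001865/0.007532 = 0.2476 m/s.
Reynolds number Re = ρVD/μ = 992.5 · 0.2476 · 0.09793 / 0.000833 = 2.889e+04.
Re > 4000 → turbulent. Relative roughness ε/D = 0.00196/0.09793 = 0.02. Swamee-Jain: f = 0.25/(log₁₀[0.02/3.7 + 5.74/2.889e+04^0.9])² = 0.25/(log₁₀[0.00541 + 0.000555])² = 0.25/(-2.224)² = 0.05052.
Darcy-Weisbach: ΔP = f(L/D)(ρV²/2) = 0.05052·(471.4/0.09793)·(992.5·0.2476²/2) = 0.05052·4814·30.42 = 7399 Pa.
Head loss h_f = ΔP/(ρg) = 7399/(992.5·9.81) = 0.7599 m.

h_f ≈ 0.7599 m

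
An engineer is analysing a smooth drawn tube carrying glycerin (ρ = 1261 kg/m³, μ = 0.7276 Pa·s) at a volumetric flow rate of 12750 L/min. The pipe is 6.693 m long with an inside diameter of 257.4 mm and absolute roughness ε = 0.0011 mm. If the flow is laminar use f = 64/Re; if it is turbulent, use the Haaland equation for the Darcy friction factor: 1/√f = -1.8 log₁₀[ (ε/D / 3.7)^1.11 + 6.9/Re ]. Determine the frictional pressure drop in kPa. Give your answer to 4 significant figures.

ΔP ≈ 9.605 kPa

Q = 12750 L/min = 12750/60000 = 0.2125 m³/s.
Cross-sectional area A = πD²/4 = π(0.2574)²/4 = 0.05204 m²; mean velocity V = Q/A = 0.2125/0.05204 = 4.084 m/s.
Reynolds number Re = ρVD/μ = 1261 · 4.084 · 0.2574 / 0.728 = 1822.
Re < 2300 → laminar flow, so f = 64/Re = 64/1822 = 0.03513 (the turbulent correlation is not needed).
Darcy-Weisbach: ΔP = f(L/D)(ρV²/2) = 0.03513·(6.693/0.2574)·(1261·4.084²/2) = 0.03513·26·1.051e+04 = 9605 Pa.
ΔP = 9605 Pa = 9.605 kPa.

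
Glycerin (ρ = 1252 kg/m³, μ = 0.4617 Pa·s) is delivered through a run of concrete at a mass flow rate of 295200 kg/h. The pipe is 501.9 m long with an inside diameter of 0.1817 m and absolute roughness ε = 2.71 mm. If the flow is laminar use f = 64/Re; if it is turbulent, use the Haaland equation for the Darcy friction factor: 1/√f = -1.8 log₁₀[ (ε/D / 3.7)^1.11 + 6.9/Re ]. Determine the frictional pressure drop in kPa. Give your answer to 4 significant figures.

ṁ = 295200 kg/h = 295200/3600 = 82 kg/s.
A = πD²/4 = π(0.1817)²/4 = 0.02593 m²; mean velocity V = ṁ/(ρA) = 82/(1252 · 0.02593) = 2.526 m/s.
Reynolds number Re = ρVD/μ = 1252 · 2.526 · 0.1817 / 0.462 = 1245.
Re < 2300 → laminar flow, so f = 64/Re = 64/1245 = 0.05142 (the turbulent correlation is not needed).
Darcy-Weisbach: ΔP = f(L/D)(ρV²/2) = 0.05142·(501.9/0.1817)·(1252·2.526²/2) = 0.05142·2762·3994 = 5.673e+05 Pa.
ΔP = 5.673e+05 Pa = 567.3 kPa.

ΔP ≈ 567.3 kPa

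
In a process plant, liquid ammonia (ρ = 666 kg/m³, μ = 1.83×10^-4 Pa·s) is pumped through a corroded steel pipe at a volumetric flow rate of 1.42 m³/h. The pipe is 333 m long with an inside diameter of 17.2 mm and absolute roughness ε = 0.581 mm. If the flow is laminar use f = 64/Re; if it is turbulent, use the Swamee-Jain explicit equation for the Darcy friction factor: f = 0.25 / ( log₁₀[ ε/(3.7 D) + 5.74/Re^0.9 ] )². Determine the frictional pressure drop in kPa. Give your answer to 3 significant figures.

Q = 1.42 m³/h = 1.42/3600 = 0.0003944 m³/s.
Cross-sectional area A = πD²/4 = π(0.0172)²/4 = 0.0002324 m²; mean velocity V = Q/A = 0.0003944/0.0002324 = 1.698 m/s.
Reynolds number Re = ρVD/μ = 666 · 1.698 · 0.0172 / 0.000183 = 1.063e+05.
Re > 4000 → turbulent. Relative roughness ε/D = 0.000581/0.0172 = 0.0338. Swamee-Jain: f = 0.25/(log₁₀[0.0338/3.7 + 5.74/1.063e+05^0.9])² = 0.25/(log₁₀[0.00913 + 0.000172])² = 0.25/(-2.031)² = 0.06058.
Darcy-Weisbach: ΔP = f(L/D)(ρV²/2) = 0.06058·(333/0.0172)·(666·1.698²/2) = 0.06058·1.936e+04·959.7 = 1.126e+06 Pa.
ΔP = 1.126e+06 Pa = 1130 kPa.

ΔP ≈ 1130 kPa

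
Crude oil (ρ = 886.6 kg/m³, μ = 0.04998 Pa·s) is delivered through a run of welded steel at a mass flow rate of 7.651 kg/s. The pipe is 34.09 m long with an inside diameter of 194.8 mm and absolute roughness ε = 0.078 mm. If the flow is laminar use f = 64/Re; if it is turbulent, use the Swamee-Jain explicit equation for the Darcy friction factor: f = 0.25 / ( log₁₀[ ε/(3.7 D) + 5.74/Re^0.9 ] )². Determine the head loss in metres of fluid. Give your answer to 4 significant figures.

h_f ≈ 0.04783 m

A = πD²/4 = π(0.1948)²/4 = 0.0298 m²; mean velocity V = ṁ/(ρA) = 7.651/(886.6 · 0.0298) = 0.2895 m/s.
Reynolds number Re = ρVD/μ = 886.6 · 0.2895 · 0.1948 / 0.05 = 1001.
Re < 2300 → laminar flow, so f = 64/Re = 64/1001 = 0.06396 (the turbulent correlation is not needed).
Darcy-Weisbach: ΔP = f(L/D)(ρV²/2) = 0.06396·(34.09/0.1948)·(886.6·0.2895²/2) = 0.06396·175·37.17 = 416 Pa.
Head loss h_f = ΔP/(ρg) = 416/(886.6·9.81) = 0.04783 m.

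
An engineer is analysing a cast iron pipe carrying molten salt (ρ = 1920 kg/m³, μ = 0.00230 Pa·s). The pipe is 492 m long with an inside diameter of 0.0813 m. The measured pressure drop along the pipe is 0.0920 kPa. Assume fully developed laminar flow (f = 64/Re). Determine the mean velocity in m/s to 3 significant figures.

For laminar flow, f = 64/Re with Re = ρVD/μ, so Darcy-Weisbach reduces to ΔP = 32μLV/D². Solving for V: V = ΔP·D²/(32μL) = 92·(0.0813)²/(32·0.0023·492) = 0.01679 m/s.
Check: Re = ρVD/μ = 1920·0.01679·0.0813/0.0023 = 1140 < 2300, so the laminar assumption holds.

V ≈ 0.0168 m/s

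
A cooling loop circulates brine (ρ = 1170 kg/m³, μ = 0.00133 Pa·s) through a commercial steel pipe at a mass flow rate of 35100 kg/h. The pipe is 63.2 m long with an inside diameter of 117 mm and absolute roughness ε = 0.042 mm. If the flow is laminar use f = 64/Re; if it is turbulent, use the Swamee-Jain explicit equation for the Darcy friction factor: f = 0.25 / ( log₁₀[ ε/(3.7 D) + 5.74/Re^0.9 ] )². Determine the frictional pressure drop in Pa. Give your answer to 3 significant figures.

ΔP ≈ 3880 Pa

ṁ = 35100 kg/h = 35100/3600 = 9.75 kg/s.
A = πD²/4 = π(0.117)²/4 = 0.01075 m²; mean velocity V = ṁ/(ρA) = 9.75/(1170 · 0.01075) = 0.7751 m/s.
Reynolds number Re = ρVD/μ = 1170 · 0.7751 · 0.117 / 0.00133 = 7.978e+04.
Re > 4000 → turbulent. Relative roughness ε/D = 4.2e-05/0.117 = 0.000359. Swamee-Jain: f = 0.25/(log₁₀[0.000359/3.7 + 5.74/7.978e+04^0.9])² = 0.25/(log₁₀[9.7e-05 + 0.000222])² = 0.25/(-3.496)² = 0.02046.
Darcy-Weisbach: ΔP = f(L/D)(ρV²/2) = 0.02046·(63.2/0.117)·(1170·0.7751²/2) = 0.02046·540.2·351.5 = 3884 Pa.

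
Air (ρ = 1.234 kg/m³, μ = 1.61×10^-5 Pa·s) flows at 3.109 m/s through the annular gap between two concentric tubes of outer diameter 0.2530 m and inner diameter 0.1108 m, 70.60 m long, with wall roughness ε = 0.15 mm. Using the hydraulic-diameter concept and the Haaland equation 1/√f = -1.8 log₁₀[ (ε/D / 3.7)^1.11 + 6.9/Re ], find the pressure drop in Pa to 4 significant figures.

Hydraulic diameter D_h = 4A/P = D_o - D_i = 0.253 - 0.1108 = 0.1422 m.
Re = ρVD_h/μ = 1.234·3.109·0.1422/1.61e-05 = 3.389e+04.
ε/D_h = 0.00015/0.1422 = 0.00105; Haaland gives 1/√f = -1.8 log₁₀[0.000116+0.000204] = 6.291, so f = 0.02527.
ΔP = f(L/D_h)(ρV²/2) = 0.02527·70.6/0.1422·5.964 = 74.81 Pa.

ΔP ≈ 74.81 Pa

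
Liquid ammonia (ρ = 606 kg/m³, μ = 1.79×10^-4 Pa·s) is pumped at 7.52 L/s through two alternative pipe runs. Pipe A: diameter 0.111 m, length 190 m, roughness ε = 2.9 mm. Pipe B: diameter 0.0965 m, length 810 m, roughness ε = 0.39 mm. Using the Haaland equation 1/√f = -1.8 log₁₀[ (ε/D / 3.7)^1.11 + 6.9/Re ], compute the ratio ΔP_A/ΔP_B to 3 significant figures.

ΔP_A/ΔP_B ≈ 0.219

Pipe A: V = Q/A = 0.00752/0.009677 = 0.7771 m/s; Re = 2.92e+05; ε/D = 0.0261; Haaland → f = 0.05425; ΔP_A = f(L/D)(ρV²/2) = 1.699e+04 Pa.
Pipe B: V = Q/A = 0.00752/0.007314 = 1.028 m/s; Re = 3.359e+05; ε/D = 0.00404; Haaland → f = 0.02886; ΔP_B = f(L/D)(ρV²/2) = 7.758e+04 Pa.
ΔP_A/ΔP_B = 1.699e+04/7.758e+04 = 0.219.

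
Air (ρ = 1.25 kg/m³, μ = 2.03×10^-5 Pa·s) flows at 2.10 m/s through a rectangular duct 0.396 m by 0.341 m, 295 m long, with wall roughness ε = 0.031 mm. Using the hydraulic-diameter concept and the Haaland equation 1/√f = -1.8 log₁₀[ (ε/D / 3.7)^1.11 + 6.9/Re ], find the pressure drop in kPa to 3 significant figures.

Hydraulic diameter D_h = 4A/P = 4·(0.396·0.341)/(2·(0.396+0.341)) = 0.5401/1.474 = 0.3664 m.
Re = ρVD_h/μ = 1.25·2.1·0.3664/2.03e-05 = 4.739e+04.
ε/D_h = 3.1e-05/0.3664 = 8.46e-05; Haaland gives 1/√f = -1.8 log₁₀[7.06e-06+0.000146] = 6.869, so f = 0.02119.
ΔP = f(L/D_h)(ρV²/2) = 0.02119·295/0.3664·2.756 = 47.02 Pa.
ΔP = 0.0470 kPa.

ΔP ≈ 0.0470 kPa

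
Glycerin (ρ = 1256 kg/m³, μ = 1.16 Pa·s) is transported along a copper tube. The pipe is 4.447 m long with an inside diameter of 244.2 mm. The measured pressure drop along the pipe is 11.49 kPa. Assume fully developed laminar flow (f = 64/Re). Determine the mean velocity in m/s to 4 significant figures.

V ≈ 4.151 m/s

For laminar flow, f = 64/Re with Re = ρVD/μ, so Darcy-Weisbach reduces to ΔP = 32μLV/D². Solving for V: V = ΔP·D²/(32μL) = 1.149e+04·(0.2442)²/(32·1.16·4.447) = 4.151 m/s.
Check: Re = ρVD/μ = 1256·4.151·0.2442/1.16 = 1098 < 2300, so the laminar assumption holds.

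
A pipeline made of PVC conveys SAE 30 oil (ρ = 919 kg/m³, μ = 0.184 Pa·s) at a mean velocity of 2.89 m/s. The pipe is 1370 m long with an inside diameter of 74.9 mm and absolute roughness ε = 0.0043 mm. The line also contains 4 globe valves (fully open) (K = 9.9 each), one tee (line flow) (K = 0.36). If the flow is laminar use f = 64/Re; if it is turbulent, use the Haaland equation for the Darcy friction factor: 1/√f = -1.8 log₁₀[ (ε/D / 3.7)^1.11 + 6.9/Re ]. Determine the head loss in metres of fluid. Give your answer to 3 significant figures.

h_f ≈ 478 m

Reynolds number Re = ρVD/μ = 919 · 2.89 · 0.0749 / 0.184 = 1081.
Re < 2300 → laminar flow, so f = 64/Re = 64/1081 = 0.0592 (the turbulent correlation is not needed).
Total minor-loss coefficient ΣK = 4·9.9 + 1·0.36 = 40.
ΔP = [f·L/D + ΣK]·(ρV²/2) = [0.0592·1370/0.0749 + 40]·(919·2.89²/2) = [1083 + 40]·3838 = 4.309e+06 Pa.
Head loss h_f = ΔP/(ρg) = 4.309e+06/(919·9.81) = 478 m.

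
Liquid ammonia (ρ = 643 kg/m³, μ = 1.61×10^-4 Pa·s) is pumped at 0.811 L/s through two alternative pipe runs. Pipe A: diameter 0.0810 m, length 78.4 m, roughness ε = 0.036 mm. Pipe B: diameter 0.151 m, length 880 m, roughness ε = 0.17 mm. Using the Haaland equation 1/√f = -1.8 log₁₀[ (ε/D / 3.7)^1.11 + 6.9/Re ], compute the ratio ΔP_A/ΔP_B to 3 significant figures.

Pipe A: V = Q/A = 0.000811/0.005153 = 0.1574 m/s; Re = 5.091e+04; ε/D = 0.000444; Haaland → f = 0.02201; ΔP_A = f(L/D)(ρV²/2) = 169.7 Pa.
Pipe B: V = Q/A = 0.000811/0.01791 = 0.04529 m/s; Re = 2.731e+04; ε/D = 0.00113; Haaland → f = 0.02634; ΔP_B = f(L/D)(ρV²/2) = 101.2 Pa.
ΔP_A/ΔP_B = 169.7/101.2 = 1.68.

ΔP_A/ΔP_B ≈ 1.68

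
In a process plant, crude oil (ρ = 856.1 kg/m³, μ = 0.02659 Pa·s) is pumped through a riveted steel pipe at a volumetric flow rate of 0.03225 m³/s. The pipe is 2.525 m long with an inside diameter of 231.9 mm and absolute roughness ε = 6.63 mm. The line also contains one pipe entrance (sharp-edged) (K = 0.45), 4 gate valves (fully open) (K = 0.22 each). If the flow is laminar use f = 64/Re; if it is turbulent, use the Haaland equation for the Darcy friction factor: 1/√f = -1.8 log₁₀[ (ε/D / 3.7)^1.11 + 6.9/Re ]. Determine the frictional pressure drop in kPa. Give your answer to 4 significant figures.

ΔP ≈ 0.4988 kPa

Cross-sectional area A = πD²/4 = π(0.2319)²/4 = 0.04224 m²; mean velocity V = Q/A = 0.03225/0.04224 = 0.7636 m/s.
Reynolds number Re = ρVD/μ = 856.1 · 0.7636 · 0.2319 / 0.0266 = 5701.
Re > 4000 → turbulent. Relative roughness ε/D = 0.00663/0.2319 = 0.0286. Haaland: 1/√f = -1.8 log₁₀[(0.0286/3.7)^1.11 + 6.9/5701] = -1.8 log₁₀[0.00453 + 0.00121] = 4.034, so f = 0.06144.
Total minor-loss coefficient ΣK = 1·0.45 + 4·0.22 = 1.33.
ΔP = [f·L/D + ΣK]·(ρV²/2) = [0.06144·2.525/0.2319 + 1.33]·(856.1·0.7636²/2) = [0.6689 + 1.33]·249.6 = 498.8 Pa.
ΔP = 498.8 Pa = 0.4988 kPa.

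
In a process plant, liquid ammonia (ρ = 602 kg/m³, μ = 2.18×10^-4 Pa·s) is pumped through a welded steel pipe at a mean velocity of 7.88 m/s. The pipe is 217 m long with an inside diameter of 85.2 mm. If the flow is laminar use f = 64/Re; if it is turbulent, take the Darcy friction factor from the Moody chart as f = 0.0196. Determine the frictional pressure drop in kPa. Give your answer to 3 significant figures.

Reynolds number Re = ρVD/μ = 602 · 7.88 · 0.0852 / 0.000218 = 1.854e+06.
Re > 4000 → turbulent; use the Moody-chart value f = 0.0196.
Darcy-Weisbach: ΔP = f(L/D)(ρV²/2) = 0.0196·(217/0.0852)·(602·7.88²/2) = 0.0196·2547·1.869e+04 = 9.33e+05 Pa.
ΔP = 9.33e+05 Pa = 933 kPa.

ΔP ≈ 933 kPa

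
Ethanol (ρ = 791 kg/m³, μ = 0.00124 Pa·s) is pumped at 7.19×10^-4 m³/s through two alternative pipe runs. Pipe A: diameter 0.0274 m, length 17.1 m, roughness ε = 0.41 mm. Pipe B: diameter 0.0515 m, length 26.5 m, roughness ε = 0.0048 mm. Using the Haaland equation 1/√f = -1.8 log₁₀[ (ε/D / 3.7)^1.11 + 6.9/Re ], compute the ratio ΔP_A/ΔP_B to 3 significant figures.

Pipe A: V = Q/A = 0.000719/0.0005896 = 1.219 m/s; Re = 2.131e+04; ε/D = 0.015; Haaland → f = 0.04576; ΔP_A = f(L/D)(ρV²/2) = 1.68e+04 Pa.
Pipe B: V = Q/A = 0.000719/0.002083 = 0.3452 m/s; Re = 1.134e+04; ε/D = 9.32e-05; Haaland → f = 0.02995; ΔP_B = f(L/D)(ρV²/2) = 726.2 Pa.
ΔP_A/ΔP_B = 1.68e+04/726.2 = 23.1.

ΔP_A/ΔP_B ≈ 23.1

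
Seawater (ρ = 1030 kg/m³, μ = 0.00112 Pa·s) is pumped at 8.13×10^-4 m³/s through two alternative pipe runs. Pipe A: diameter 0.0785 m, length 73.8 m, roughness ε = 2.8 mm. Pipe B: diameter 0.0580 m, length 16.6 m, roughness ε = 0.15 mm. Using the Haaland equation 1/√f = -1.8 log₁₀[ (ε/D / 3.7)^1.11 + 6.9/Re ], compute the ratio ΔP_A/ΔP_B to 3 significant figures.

Pipe A: V = Q/A = 0.000813/0.00484 = 0.168 m/s; Re = 1.213e+04; ε/D = 0.0357; Haaland → f = 0.06395; ΔP_A = f(L/D)(ρV²/2) = 873.7 Pa.
Pipe B: V = Q/A = 0.000813/0.002642 = 0.3077 m/s; Re = 1.641e+04; ε/D = 0.00259; Haaland → f = 0.03143; ΔP_B = f(L/D)(ρV²/2) = 438.6 Pa.
ΔP_A/ΔP_B = 873.7/438.6 = 1.99.

ΔP_A/ΔP_B ≈ 1.99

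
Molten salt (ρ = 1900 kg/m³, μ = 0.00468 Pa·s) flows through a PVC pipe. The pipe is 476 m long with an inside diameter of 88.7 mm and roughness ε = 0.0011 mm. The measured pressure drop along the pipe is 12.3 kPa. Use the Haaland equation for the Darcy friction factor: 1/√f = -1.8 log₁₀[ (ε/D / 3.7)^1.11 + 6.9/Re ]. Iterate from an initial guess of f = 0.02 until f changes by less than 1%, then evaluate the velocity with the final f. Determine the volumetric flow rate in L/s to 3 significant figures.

Q ≈ 1.73 L/s

Rearranging Darcy-Weisbach: V = √(2·ΔP·D/(f·L·ρ)). With ε/D = 1.1e-06/0.0887 = 1.24e-05, iterate starting from f = 0.02:
  f = 0.02 → V = √(2·1.23e+04·0.0887/(0.02·476·1900)) = 0.3473 m/s; Re = ρVD/μ = 1.251e+04; f → 0.02908
  f = 0.02908 → V = 0.288 m/s; Re = 1.037e+04; f → 0.03059
  f = 0.03059 → V = 0.2808 m/s; Re = 1.011e+04; f → 0.0308
Converged (Δf/f < 1%). With the final f = 0.0308: V = √(2·1.23e+04·0.0887/(0.0308·476·1900)) = 0.2799 m/s.
Q = V·A = 0.2799·(π/4·0.0887²) = 0.001729 m³/s = 1.73 L/s.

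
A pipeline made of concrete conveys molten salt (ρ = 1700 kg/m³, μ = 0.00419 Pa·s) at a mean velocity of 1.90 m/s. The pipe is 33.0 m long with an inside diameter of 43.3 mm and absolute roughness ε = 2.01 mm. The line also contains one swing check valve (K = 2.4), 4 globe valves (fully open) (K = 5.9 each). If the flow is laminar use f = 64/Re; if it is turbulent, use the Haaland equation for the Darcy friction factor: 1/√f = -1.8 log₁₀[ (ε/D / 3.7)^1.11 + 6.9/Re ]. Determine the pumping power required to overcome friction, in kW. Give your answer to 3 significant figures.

Reynolds number Re = ρVD/μ = 1700 · 1.9 · 0.0433 / 0.00419 = 3.338e+04.
Re > 4000 → turbulent. Relative roughness ε/D = 0.00201/0.0433 = 0.0464. Haaland: 1/√f = -1.8 log₁₀[(0.0464/3.7)^1.11 + 6.9/3.338e+04] = -1.8 log₁₀[0.00775 + 0.000207] = 3.779, so f = 0.07004.
Total minor-loss coefficient ΣK = 1·2.4 + 4·5.9 = 26.
ΔP = [f·L/D + ΣK]·(ρV²/2) = [0.07004·33/0.0433 + 26]·(1700·1.9²/2) = [53.38 + 26]·3068 = 2.436e+05 Pa.
Q = V·A = 1.9·0.001473 = 0.002798 m³/s.
Pumping power P = QΔP = 0.002798·2.436e+05 = 681.5 W = 0.681 kW.

P ≈ 0.681 kW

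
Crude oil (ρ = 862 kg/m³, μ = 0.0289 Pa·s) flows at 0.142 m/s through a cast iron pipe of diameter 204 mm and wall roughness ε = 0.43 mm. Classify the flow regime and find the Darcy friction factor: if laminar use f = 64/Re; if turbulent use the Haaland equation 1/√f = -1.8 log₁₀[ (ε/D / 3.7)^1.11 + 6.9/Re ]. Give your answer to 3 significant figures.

Re = ρVD/μ = 862·0.142·0.204/0.0289 = 864.
Re < 2300 → laminar, so f = 64/Re = 0.07407 (roughness is irrelevant in laminar flow).

f ≈ 0.0741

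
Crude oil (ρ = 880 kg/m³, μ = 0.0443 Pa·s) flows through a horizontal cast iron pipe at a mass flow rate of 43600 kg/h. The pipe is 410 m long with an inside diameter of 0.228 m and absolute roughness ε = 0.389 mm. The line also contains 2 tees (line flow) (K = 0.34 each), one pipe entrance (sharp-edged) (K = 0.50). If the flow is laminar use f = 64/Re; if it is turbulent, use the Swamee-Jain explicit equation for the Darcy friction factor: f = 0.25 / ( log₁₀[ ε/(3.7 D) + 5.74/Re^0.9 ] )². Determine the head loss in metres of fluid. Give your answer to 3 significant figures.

h_f ≈ 0.443 m

ṁ = 43600 kg/h = 43600/3600 = 12.11 kg/s.
A = πD²/4 = π(0.228)²/4 = 0.04083 m²; mean velocity V = ṁ/(ρA) = 12.11/(880 · 0.04083) = 0.3371 m/s.
Reynolds number Re = ρVD/μ = 880 · 0.3371 · 0.228 / 0.0443 = 1527.
Re < 2300 → laminar flow, so f = 64/Re = 64/1527 = 0.04192 (the turbulent correlation is not needed).
Total minor-loss coefficient ΣK = 2·0.34 + 1·0.5 = 1.18.
ΔP = [f·L/D + ΣK]·(ρV²/2) = [0.04192·410/0.228 + 1.18]·(880·0.3371²/2) = [75.38 + 1.18]·50 = 3828 Pa.
Head loss h_f = ΔP/(ρg) = 3828/(880·9.81) = 0.443 m.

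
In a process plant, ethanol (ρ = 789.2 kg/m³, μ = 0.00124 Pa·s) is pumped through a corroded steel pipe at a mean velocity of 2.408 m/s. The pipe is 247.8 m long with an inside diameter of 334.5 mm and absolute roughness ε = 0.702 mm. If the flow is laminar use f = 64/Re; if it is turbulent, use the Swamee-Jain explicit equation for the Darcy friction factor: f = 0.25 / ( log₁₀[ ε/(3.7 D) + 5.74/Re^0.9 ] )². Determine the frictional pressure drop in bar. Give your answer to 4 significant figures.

Reynolds number Re = ρVD/μ = 789.2 · 2.408 · 0.3345 / 0.00124 = 5.126e+05.
Re > 4000 → turbulent. Relative roughness ε/D = 0.000702/0.3345 = 0.0021. Swamee-Jain: f = 0.25/(log₁₀[0.0021/3.7 + 5.74/5.126e+05^0.9])² = 0.25/(log₁₀[0.000567 + 4.17e-05])² = 0.25/(-3.215)² = 0.02418.
Darcy-Weisbach: ΔP = f(L/D)(ρV²/2) = 0.02418·(247.8/0.3345)·(789.2·2.408²/2) = 0.02418·740.8·2288 = 4.099e+04 Pa.
ΔP = 4.099e+04 Pa = 0.4099 bar.

ΔP ≈ 0.4099 bar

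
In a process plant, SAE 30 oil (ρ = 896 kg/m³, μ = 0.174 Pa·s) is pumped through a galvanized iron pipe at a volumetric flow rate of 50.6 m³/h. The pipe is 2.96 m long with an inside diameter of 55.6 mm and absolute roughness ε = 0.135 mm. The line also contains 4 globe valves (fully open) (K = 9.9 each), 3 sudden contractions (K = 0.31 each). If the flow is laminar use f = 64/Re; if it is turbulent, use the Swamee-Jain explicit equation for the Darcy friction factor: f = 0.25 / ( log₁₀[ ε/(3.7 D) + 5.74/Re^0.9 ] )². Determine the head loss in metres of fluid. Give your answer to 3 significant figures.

h_f ≈ 72.7 m

Q = 50.6 m³/h = 50.6/3600 = 0.01406 m³/s.
Cross-sectional area A = πD²/4 = π(0.0556)²/4 = 0.002428 m²; mean velocity V = Q/A = 0.01406/0.002428 = 5.789 m/s.
Reynolds number Re = ρVD/μ = 896 · 5.789 · 0.0556 / 0.174 = 1657.
Re < 2300 → laminar flow, so f = 64/Re = 64/1657 = 0.03861 (the turbulent correlation is not needed).
Total minor-loss coefficient ΣK = 4·9.9 + 3·0.31 = 40.5.
ΔP = [f·L/D + ΣK]·(ρV²/2) = [0.03861·2.96/0.0556 + 40.5]·(896·5.789²/2) = [2.056 + 40.5]·1.501e+04 = 6.394e+05 Pa.
Head loss h_f = ΔP/(ρg) = 6.394e+05/(896·9.81) = 72.7 m.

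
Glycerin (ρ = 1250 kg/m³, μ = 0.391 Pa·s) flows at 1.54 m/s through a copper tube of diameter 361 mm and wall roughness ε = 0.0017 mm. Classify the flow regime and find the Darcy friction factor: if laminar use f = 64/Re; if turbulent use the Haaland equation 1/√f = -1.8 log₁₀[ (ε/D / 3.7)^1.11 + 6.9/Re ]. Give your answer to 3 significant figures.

f ≈ 0.0360

Re = ρVD/μ = 1250·1.54·0.361/0.391 = 1777.
Re < 2300 → laminar, so f = 64/Re = 0.03601 (roughness is irrelevant in laminar flow).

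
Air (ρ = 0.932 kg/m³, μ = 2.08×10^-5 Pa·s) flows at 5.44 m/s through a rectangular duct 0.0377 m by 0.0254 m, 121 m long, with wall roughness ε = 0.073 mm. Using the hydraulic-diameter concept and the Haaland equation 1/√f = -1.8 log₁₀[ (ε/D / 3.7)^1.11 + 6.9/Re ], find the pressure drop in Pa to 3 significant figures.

ΔP ≈ 2000 Pa

Hydraulic diameter D_h = 4A/P = 4·(0.0377·0.0254)/(2·(0.0377+0.0254)) = 0.00383/0.1262 = 0.03035 m.
Re = ρVD_h/μ = 0.932·5.44·0.03035/2.08e-05 = 7398.
ε/D_h = 7.3e-05/0.03035 = 0.00241; Haaland gives 1/√f = -1.8 log₁₀[0.00029+0.000933] = 5.243, so f = 0.03638.
ΔP = f(L/D_h)(ρV²/2) = 0.03638·121/0.03035·13.79 = 2000 Pa.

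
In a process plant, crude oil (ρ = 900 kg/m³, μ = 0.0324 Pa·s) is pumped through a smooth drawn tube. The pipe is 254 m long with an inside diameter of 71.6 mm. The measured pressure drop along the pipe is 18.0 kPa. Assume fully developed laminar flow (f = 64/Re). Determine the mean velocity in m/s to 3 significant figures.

For laminar flow, f = 64/Re with Re = ρVD/μ, so Darcy-Weisbach reduces to ΔP = 32μLV/D². Solving for V: V = ΔP·D²/(32μL) = 1.8e+04·(0.0716)²/(32·0.0324·254) = 0.3504 m/s.
Check: Re = ρVD/μ = 900·0.3504·0.0716/0.0324 = 696.9 < 2300, so the laminar assumption holds.

V ≈ 0.350 m/s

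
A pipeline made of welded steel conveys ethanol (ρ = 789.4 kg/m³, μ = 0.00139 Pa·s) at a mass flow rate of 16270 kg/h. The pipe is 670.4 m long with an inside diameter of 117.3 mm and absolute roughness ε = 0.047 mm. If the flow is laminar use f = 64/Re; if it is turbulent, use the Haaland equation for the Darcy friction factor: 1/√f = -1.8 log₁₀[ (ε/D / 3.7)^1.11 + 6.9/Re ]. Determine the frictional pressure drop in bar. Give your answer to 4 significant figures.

ṁ = 16270 kg/h = 16270/3600 = 4.519 kg/s.
A = πD²/4 = π(0.1173)²/4 = 0.01081 m²; mean velocity V = ṁ/(ρA) = 4.519/(789.4 · 0.01081) = 0.5298 m/s.
Reynolds number Re = ρVD/μ = 789.4 · 0.5298 · 0.1173 / 0.00139 = 3.529e+04.
Re > 4000 → turbulent. Relative roughness ε/D = 4.7e-05/0.1173 = 0.000401. Haaland: 1/√f = -1.8 log₁₀[(0.000401/3.7)^1.11 + 6.9/3.529e+04] = -1.8 log₁₀[3.97e-05 + 0.000196] = 6.532, so f = 0.02344.
Darcy-Weisbach: ΔP = f(L/D)(ρV²/2) = 0.02344·(670.4/0.1173)·(789.4·0.5298²/2) = 0.02344·5715·110.8 = 1.484e+04 Pa.
ΔP = 1.484e+04 Pa = 0.1484 bar.

ΔP ≈ 0.1484 bar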